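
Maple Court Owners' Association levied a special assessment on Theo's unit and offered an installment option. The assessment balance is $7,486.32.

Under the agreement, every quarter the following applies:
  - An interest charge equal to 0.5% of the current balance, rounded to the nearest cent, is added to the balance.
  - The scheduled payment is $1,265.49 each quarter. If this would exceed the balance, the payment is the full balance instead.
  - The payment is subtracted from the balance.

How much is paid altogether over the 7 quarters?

# | Opening | Interest | Payment | End bal
1 | $7,486.32 | $37.43 | $1,265.49 | $6,258.26
2 | $6,258.26 | $31.29 | $1,265.49 | $5,024.06
3 | $5,024.06 | $25.12 | $1,265.49 | $3,783.69
4 | $3,783.69 | $18.92 | $1,265.49 | $2,537.12
5 | $2,537.12 | $12.69 | $1,265.49 | $1,284.32
6 | $1,284.32 | $6.42 | $1,265.49 | $25.25
7 | $25.25 | $0.13 | $25.38 | $0.00
Total paid: $7,618.32

$7,618.32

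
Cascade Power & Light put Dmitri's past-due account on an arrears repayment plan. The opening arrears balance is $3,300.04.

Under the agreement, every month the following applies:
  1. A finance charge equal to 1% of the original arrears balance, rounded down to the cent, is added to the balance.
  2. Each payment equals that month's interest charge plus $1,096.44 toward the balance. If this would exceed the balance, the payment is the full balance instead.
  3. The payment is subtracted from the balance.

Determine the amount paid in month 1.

$1,129.44

# | Opening | Interest | Payment | End bal
1 | $3,300.04 | $33.00 | $1,129.44 | $2,203.60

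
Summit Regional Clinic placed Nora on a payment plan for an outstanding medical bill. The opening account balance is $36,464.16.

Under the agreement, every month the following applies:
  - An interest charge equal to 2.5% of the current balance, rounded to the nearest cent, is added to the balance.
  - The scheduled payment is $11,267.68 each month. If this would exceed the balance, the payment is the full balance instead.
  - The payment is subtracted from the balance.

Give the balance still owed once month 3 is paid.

# | Opening | Interest | Payment | End bal
1 | $36,464.16 | $911.60 | $11,267.68 | $26,108.08
2 | $26,108.08 | $652.70 | $11,267.68 | $15,493.10
3 | $15,493.10 | $387.33 | $11,267.68 | $4,612.75

$4,612.75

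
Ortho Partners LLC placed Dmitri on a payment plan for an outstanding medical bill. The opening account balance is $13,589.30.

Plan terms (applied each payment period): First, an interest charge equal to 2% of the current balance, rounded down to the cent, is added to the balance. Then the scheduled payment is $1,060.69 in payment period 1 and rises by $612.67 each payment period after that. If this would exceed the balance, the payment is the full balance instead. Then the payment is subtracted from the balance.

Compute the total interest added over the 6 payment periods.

Payment period 1: opening $13,589.30; interest $271.78 → $13,861.08; payment $1,060.69; balance $12,800.39
Payment period 2: opening $12,800.39; interest $256.00 → $13,056.39; payment $1,673.36; balance $11,383.03
Payment period 3: opening $11,383.03; interest $227.66 → $11,610.69; payment $2,286.03; balance $9,324.66
Payment period 4: opening $9,324.66; interest $186.49 → $9,511.15; payment $2,898.70; balance $6,612.45
Payment period 5: opening $6,612.45; interest $132.24 → $6,744.69; payment $3,511.37; balance $3,233.32
Payment period 6: opening $3,233.32; interest $64.66 → $3,297.98; payment $3,297.98; balance $0.00
Total interest: $271.78 + $256.00 + $227.66 + $186.49 + $132.24 + $64.66 = $1,138.83

$1,138.83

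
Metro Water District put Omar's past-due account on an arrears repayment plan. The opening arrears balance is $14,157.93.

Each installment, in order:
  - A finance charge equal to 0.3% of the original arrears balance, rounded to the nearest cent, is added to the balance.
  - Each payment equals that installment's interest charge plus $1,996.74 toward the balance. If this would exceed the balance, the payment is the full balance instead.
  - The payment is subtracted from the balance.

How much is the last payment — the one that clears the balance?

Installment 1: opening $14,157.93; interest $42.47 → $14,200.40; payment $2,039.21; balance $12,161.19
Installment 2: opening $12,161.19; interest $42.47 → $12,203.66; payment $2,039.21; balance $10,164.45
Installment 3: opening $10,164.45; interest $42.47 → $10,206.92; payment $2,039.21; balance $8,167.71
Installment 4: opening $8,167.71; interest $42.47 → $8,210.18; payment $2,039.21; balance $6,170.97
Installment 5: opening $6,170.97; interest $42.47 → $6,213.44; payment $2,039.21; balance $4,174.23
Installment 6: opening $4,174.23; interest $42.47 → $4,216.70; payment $2,039.21; balance $2,177.49
Installment 7: opening $2,177.49; interest $42.47 → $2,219.96; payment $2,039.21; balance $180.75
Installment 8: opening $180.75; interest $42.47 → $223.22; payment $223.22; balance $0.00

$223.22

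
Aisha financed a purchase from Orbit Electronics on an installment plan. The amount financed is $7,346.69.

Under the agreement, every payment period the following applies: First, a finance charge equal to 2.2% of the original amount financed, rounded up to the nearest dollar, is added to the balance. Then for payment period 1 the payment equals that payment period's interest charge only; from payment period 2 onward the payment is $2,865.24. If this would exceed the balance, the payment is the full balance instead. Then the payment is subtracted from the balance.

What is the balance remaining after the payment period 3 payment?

$1,940.21

Payment period 1: $7,346.69 +$162.00 interest = $7,508.69; pay $162.00 → $7,346.69
Payment period 2: $7,346.69 +$162.00 interest = $7,508.69; pay $2,865.24 → $4,643.45
Payment period 3: $4,643.45 +$162.00 interest = $4,805.45; pay $2,865.24 → $1,940.21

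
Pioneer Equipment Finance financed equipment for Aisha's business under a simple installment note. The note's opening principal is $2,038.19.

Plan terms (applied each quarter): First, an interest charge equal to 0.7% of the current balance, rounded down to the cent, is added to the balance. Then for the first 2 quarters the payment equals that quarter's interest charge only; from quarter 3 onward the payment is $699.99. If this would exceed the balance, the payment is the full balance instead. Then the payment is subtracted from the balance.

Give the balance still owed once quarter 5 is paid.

$0.00

Quarter 1: $2,038.19 +$14.26 interest = $2,052.45; pay $14.26 → $2,038.19
Quarter 2: $2,038.19 +$14.26 interest = $2,052.45; pay $14.26 → $2,038.19
Quarter 3: $2,038.19 +$14.26 interest = $2,052.45; pay $699.99 → $1,352.46
Quarter 4: $1,352.46 +$9.46 interest = $1,361.92; pay $699.99 → $661.93
Quarter 5: $661.93 +$4.63 interest = $666.56; pay $666.56 → $0.00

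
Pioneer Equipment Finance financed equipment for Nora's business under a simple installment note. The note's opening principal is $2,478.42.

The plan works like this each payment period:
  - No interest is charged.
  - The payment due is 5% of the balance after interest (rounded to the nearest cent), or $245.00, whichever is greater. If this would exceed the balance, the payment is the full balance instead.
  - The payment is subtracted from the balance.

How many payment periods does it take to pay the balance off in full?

11

# | Opening | Payment | End bal
1 | $2,478.42 | $245.00 | $2,233.42
2 | $2,233.42 | $245.00 | $1,988.42
3 | $1,988.42 | $245.00 | $1,743.42
4 | $1,743.42 | $245.00 | $1,498.42
5 | $1,498.42 | $245.00 | $1,253.42
6 | $1,253.42 | $245.00 | $1,008.42
7 | $1,008.42 | $245.00 | $763.42
8 | $763.42 | $245.00 | $518.42
9 | $518.42 | $245.00 | $273.42
10 | $273.42 | $245.00 | $28.42
11 | $28.42 | $28.42 | $0.00
Balance reaches $0.00 in payment period 11.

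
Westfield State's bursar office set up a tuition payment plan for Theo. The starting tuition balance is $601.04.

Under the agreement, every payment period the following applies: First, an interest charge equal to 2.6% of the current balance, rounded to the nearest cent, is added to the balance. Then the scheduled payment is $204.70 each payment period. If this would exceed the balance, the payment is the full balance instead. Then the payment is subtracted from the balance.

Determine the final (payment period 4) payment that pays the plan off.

$19.44

Payment period 1: opening $601.04; interest $15.63 → $616.67; payment $204.70; balance $411.97
Payment period 2: opening $411.97; interest $10.71 → $422.68; payment $204.70; balance $217.98
Payment period 3: opening $217.98; interest $5.67 → $223.65; payment $204.70; balance $18.95
Payment period 4: opening $18.95; interest $0.49 → $19.44; payment $19.44; balance $0.00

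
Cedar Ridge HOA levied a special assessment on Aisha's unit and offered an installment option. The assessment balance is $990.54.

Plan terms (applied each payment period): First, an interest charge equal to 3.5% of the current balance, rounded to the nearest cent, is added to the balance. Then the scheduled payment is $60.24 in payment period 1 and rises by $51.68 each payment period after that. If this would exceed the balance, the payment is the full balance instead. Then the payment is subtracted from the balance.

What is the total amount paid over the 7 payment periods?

Payment period 1: opening $990.54; interest $34.67 → $1,025.21; payment $60.24; balance $964.97
Payment period 2: opening $964.97; interest $33.77 → $998.74; payment $111.92; balance $886.82
Payment period 3: opening $886.82; interest $31.04 → $917.86; payment $163.60; balance $754.26
Payment period 4: opening $754.26; interest $26.40 → $780.66; payment $215.28; balance $565.38
Payment period 5: opening $565.38; interest $19.79 → $585.17; payment $266.96; balance $318.21
Payment period 6: opening $318.21; interest $11.14 → $329.35; payment $318.64; balance $10.71
Payment period 7: opening $10.71; interest $0.37 → $11.08; payment $11.08; balance $0.00
Total paid: $1,147.72

$1,147.72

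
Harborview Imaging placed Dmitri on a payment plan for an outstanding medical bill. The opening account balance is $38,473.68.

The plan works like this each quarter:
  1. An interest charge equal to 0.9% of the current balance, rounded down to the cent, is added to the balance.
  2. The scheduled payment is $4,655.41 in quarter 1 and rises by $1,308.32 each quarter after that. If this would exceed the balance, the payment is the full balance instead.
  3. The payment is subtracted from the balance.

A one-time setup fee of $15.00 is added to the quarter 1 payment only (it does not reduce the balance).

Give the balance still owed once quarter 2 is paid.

$28,508.28

Quarter 1: $38,473.68 +$346.26 interest = $38,819.94; pay $4,655.41 (+ $15.00 fee) → $34,164.53
Quarter 2: $34,164.53 +$307.48 interest = $34,472.01; pay $5,963.73 → $28,508.28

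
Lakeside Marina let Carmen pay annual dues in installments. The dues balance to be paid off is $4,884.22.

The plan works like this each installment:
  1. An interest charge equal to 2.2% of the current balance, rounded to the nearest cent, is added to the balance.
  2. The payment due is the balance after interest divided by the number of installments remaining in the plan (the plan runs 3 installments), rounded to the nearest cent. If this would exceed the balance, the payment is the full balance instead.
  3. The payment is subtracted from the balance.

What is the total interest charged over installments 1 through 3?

$218.07

Installment 1: $4,884.22 +$107.45 interest = $4,991.67; pay $1,663.89 → $3,327.78
Installment 2: $3,327.78 +$73.21 interest = $3,400.99; pay $1,700.50 → $1,700.49
Installment 3: $1,700.49 +$37.41 interest = $1,737.90; pay $1,737.90 → $0.00
Total interest: $107.45 + $73.21 + $37.41 = $218.07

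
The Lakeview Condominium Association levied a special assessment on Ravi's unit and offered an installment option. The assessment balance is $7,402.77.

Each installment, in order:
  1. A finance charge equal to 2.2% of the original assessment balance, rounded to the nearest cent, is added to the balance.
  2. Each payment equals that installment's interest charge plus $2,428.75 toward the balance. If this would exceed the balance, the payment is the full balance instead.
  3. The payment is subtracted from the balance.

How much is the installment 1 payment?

# | Opening | Interest | Payment | End bal
1 | $7,402.77 | $162.86 | $2,591.61 | $4,974.02

$2,591.61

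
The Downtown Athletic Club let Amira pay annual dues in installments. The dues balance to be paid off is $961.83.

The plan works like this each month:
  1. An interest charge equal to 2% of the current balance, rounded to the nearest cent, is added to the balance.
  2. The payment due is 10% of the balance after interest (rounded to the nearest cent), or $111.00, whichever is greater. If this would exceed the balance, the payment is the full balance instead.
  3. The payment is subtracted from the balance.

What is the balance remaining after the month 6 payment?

$382.98

Month 1: $961.83 +$19.24 interest = $981.07; pay $111.00 → $870.07
Month 2: $870.07 +$17.40 interest = $887.47; pay $111.00 → $776.47
Month 3: $776.47 +$15.53 interest = $792.00; pay $111.00 → $681.00
Month 4: $681.00 +$13.62 interest = $694.62; pay $111.00 → $583.62
Month 5: $583.62 +$11.67 interest = $595.29; pay $111.00 → $484.29
Month 6: $484.29 +$9.69 interest = $493.98; pay $111.00 → $382.98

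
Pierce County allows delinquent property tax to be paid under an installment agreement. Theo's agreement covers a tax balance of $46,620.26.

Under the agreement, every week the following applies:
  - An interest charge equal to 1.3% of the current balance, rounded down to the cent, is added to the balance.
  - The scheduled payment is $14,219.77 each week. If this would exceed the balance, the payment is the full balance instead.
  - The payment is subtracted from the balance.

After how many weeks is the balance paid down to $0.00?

# | Opening | Interest | Payment | End bal
1 | $46,620.26 | $606.06 | $14,219.77 | $33,006.55
2 | $33,006.55 | $429.08 | $14,219.77 | $19,215.86
3 | $19,215.86 | $249.80 | $14,219.77 | $5,245.89
4 | $5,245.89 | $68.19 | $5,314.08 | $0.00
Balance reaches $0.00 in week 4.

4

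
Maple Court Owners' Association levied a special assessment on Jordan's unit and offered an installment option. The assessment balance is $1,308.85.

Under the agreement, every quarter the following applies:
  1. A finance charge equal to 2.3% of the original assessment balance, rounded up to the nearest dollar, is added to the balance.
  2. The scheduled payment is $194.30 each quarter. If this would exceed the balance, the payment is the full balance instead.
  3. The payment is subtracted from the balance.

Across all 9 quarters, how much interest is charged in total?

Quarter 1: opening $1,308.85; interest $31.00 → $1,339.85; payment $194.30; balance $1,145.55
Quarter 2: opening $1,145.55; interest $31.00 → $1,176.55; payment $194.30; balance $982.25
Quarter 3: opening $982.25; interest $31.00 → $1,013.25; payment $194.30; balance $818.95
Quarter 4: opening $818.95; interest $31.00 → $849.95; payment $194.30; balance $655.65
Quarter 5: opening $655.65; interest $31.00 → $686.65; payment $194.30; balance $492.35
Quarter 6: opening $492.35; interest $31.00 → $523.35; payment $194.30; balance $329.05
Quarter 7: opening $329.05; interest $31.00 → $360.05; payment $194.30; balance $165.75
Quarter 8: opening $165.75; interest $31.00 → $196.75; payment $194.30; balance $2.45
Quarter 9: opening $2.45; interest $31.00 → $33.45; payment $33.45; balance $0.00
Total interest: $31.00 + $31.00 + $31.00 + $31.00 + $31.00 + $31.00 + $31.00 + $31.00 + $31.00 = $279.00

$279.00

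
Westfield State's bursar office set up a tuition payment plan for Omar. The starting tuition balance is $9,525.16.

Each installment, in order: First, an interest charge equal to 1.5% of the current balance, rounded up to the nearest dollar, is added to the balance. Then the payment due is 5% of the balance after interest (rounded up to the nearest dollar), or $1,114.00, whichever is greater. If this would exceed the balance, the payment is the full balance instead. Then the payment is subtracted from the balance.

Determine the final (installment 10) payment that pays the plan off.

$251.16

Installment 1: opening $9,525.16; interest $143.00 → $9,668.16; payment $1,114.00; balance $8,554.16
Installment 2: opening $8,554.16; interest $129.00 → $8,683.16; payment $1,114.00; balance $7,569.16
Installment 3: opening $7,569.16; interest $114.00 → $7,683.16; payment $1,114.00; balance $6,569.16
Installment 4: opening $6,569.16; interest $99.00 → $6,668.16; payment $1,114.00; balance $5,554.16
Installment 5: opening $5,554.16; interest $84.00 → $5,638.16; payment $1,114.00; balance $4,524.16
Installment 6: opening $4,524.16; interest $68.00 → $4,592.16; payment $1,114.00; balance $3,478.16
Installment 7: opening $3,478.16; interest $53.00 → $3,531.16; payment $1,114.00; balance $2,417.16
Installment 8: opening $2,417.16; interest $37.00 → $2,454.16; payment $1,114.00; balance $1,340.16
Installment 9: opening $1,340.16; interest $21.00 → $1,361.16; payment $1,114.00; balance $247.16
Installment 10: opening $247.16; interest $4.00 → $251.16; payment $251.16; balance $0.00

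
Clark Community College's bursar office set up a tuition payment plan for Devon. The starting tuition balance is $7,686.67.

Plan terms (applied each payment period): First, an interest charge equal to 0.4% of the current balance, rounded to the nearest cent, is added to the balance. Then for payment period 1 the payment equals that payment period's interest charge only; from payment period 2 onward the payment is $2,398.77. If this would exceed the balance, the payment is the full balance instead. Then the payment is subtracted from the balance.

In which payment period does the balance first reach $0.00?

5

Payment period 1: opening $7,686.67; interest $30.75 → $7,717.42; payment $30.75; balance $7,686.67
Payment period 2: opening $7,686.67; interest $30.75 → $7,717.42; payment $2,398.77; balance $5,318.65
Payment period 3: opening $5,318.65; interest $21.27 → $5,339.92; payment $2,398.77; balance $2,941.15
Payment period 4: opening $2,941.15; interest $11.76 → $2,952.91; payment $2,398.77; balance $554.14
Payment period 5: opening $554.14; interest $2.22 → $556.36; payment $556.36; balance $0.00
Balance reaches $0.00 in payment period 5.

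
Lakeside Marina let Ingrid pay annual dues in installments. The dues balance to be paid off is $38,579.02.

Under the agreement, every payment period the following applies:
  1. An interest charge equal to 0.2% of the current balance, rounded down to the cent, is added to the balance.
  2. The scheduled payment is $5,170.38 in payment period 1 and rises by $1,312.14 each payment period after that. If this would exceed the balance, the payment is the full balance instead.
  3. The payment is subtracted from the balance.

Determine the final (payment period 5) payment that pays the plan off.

$10,282.09

Payment period 1: opening $38,579.02; interest $77.15 → $38,656.17; payment $5,170.38; balance $33,485.79
Payment period 2: opening $33,485.79; interest $66.97 → $33,552.76; payment $6,482.52; balance $27,070.24
Payment period 3: opening $27,070.24; interest $54.14 → $27,124.38; payment $7,794.66; balance $19,329.72
Payment period 4: opening $19,329.72; interest $38.65 → $19,368.37; payment $9,106.80; balance $10,261.57
Payment period 5: opening $10,261.57; interest $20.52 → $10,282.09; payment $10,282.09; balance $0.00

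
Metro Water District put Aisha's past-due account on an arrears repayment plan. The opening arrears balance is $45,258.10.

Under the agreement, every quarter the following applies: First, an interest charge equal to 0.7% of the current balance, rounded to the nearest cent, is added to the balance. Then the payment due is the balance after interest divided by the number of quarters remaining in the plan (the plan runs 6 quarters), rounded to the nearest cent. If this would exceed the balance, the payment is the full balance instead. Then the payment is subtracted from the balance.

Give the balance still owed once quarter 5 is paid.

$7,810.74

# | Opening | Interest | Payment | End bal
1 | $45,258.10 | $316.81 | $7,595.82 | $37,979.09
2 | $37,979.09 | $265.85 | $7,648.99 | $30,595.95
3 | $30,595.95 | $214.17 | $7,702.53 | $23,107.59
4 | $23,107.59 | $161.75 | $7,756.45 | $15,512.89
5 | $15,512.89 | $108.59 | $7,810.74 | $7,810.74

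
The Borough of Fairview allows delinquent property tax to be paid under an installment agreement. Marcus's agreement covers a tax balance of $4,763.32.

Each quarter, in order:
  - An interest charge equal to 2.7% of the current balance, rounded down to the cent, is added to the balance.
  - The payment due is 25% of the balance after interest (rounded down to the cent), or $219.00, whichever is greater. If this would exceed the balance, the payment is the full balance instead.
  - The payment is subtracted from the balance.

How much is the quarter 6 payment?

Quarter 1: $4,763.32 +$128.60 interest = $4,891.92; pay $1,222.98 → $3,668.94
Quarter 2: $3,668.94 +$99.06 interest = $3,768.00; pay $942.00 → $2,826.00
Quarter 3: $2,826.00 +$76.30 interest = $2,902.30; pay $725.57 → $2,176.73
Quarter 4: $2,176.73 +$58.77 interest = $2,235.50; pay $558.87 → $1,676.63
Quarter 5: $1,676.63 +$45.26 interest = $1,721.89; pay $430.47 → $1,291.42
Quarter 6: $1,291.42 +$34.86 interest = $1,326.28; pay $331.57 → $994.71

$331.57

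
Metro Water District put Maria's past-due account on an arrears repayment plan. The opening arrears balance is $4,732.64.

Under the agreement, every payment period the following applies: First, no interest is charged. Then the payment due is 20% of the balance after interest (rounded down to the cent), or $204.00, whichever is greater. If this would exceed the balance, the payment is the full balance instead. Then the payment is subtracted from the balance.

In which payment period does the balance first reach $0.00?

12

Payment period 1: $4,732.64 − $946.52 → $3,786.12
Payment period 2: $3,786.12 − $757.22 → $3,028.90
Payment period 3: $3,028.90 − $605.78 → $2,423.12
Payment period 4: $2,423.12 − $484.62 → $1,938.50
Payment period 5: $1,938.50 − $387.70 → $1,550.80
Payment period 6: $1,550.80 − $310.16 → $1,240.64
Payment period 7: $1,240.64 − $248.12 → $992.52
Payment period 8: $992.52 − $204.00 → $788.52
Payment period 9: $788.52 − $204.00 → $584.52
Payment period 10: $584.52 − $204.00 → $380.52
Payment period 11: $380.52 − $204.00 → $176.52
Payment period 12: $176.52 − $176.52 → $0.00
Balance reaches $0.00 in payment period 12.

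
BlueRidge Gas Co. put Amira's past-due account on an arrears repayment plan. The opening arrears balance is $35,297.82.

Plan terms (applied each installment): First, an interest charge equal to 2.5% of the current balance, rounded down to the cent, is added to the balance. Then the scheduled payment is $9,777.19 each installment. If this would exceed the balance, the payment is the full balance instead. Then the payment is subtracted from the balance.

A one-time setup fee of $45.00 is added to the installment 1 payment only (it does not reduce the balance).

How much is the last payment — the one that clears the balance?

$8,139.42

# | Opening | Interest | Payment | Fee | End bal
1 | $35,297.82 | $882.44 | $9,777.19 | $45.00 | $26,403.07
2 | $26,403.07 | $660.07 | $9,777.19 | — | $17,285.95
3 | $17,285.95 | $432.14 | $9,777.19 | — | $7,940.90
4 | $7,940.90 | $198.52 | $8,139.42 | — | $0.00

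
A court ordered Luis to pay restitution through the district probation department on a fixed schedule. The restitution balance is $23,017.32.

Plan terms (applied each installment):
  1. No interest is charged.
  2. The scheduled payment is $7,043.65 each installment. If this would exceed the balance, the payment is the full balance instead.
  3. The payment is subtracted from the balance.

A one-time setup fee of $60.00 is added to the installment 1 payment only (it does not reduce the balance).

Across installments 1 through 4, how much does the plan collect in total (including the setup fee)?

$23,077.32

Installment 1: $23,017.32 − $7,043.65 (+ $60.00 fee) → $15,973.67
Installment 2: $15,973.67 − $7,043.65 → $8,930.02
Installment 3: $8,930.02 − $7,043.65 → $1,886.37
Installment 4: $1,886.37 − $1,886.37 → $0.00
Total paid: $23,077.32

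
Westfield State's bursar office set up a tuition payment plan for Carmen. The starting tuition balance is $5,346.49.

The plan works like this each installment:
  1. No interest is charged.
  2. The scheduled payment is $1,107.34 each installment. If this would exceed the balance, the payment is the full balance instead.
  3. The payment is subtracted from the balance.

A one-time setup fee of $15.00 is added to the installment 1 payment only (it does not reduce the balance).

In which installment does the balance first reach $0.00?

5

# | Opening | Payment | Fee | End bal
1 | $5,346.49 | $1,107.34 | $15.00 | $4,239.15
2 | $4,239.15 | $1,107.34 | — | $3,131.81
3 | $3,131.81 | $1,107.34 | — | $2,024.47
4 | $2,024.47 | $1,107.34 | — | $917.13
5 | $917.13 | $917.13 | — | $0.00
Balance reaches $0.00 in installment 5.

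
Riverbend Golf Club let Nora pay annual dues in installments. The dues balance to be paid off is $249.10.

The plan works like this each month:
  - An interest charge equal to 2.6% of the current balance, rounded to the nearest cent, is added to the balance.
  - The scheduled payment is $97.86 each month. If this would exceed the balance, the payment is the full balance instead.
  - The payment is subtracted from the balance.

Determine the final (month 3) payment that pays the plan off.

$65.62

Month 1: opening $249.10; interest $6.48 → $255.58; payment $97.86; balance $157.72
Month 2: opening $157.72; interest $4.10 → $161.82; payment $97.86; balance $63.96
Month 3: opening $63.96; interest $1.66 → $65.62; payment $65.62; balance $0.00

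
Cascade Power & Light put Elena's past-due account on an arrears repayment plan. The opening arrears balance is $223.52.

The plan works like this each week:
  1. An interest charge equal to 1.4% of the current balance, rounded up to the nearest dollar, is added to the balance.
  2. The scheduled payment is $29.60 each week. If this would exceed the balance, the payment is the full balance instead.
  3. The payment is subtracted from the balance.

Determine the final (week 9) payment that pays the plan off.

$6.72

Week 1: $223.52 +$4.00 interest = $227.52; pay $29.60 → $197.92
Week 2: $197.92 +$3.00 interest = $200.92; pay $29.60 → $171.32
Week 3: $171.32 +$3.00 interest = $174.32; pay $29.60 → $144.72
Week 4: $144.72 +$3.00 interest = $147.72; pay $29.60 → $118.12
Week 5: $118.12 +$2.00 interest = $120.12; pay $29.60 → $90.52
Week 6: $90.52 +$2.00 interest = $92.52; pay $29.60 → $62.92
Week 7: $62.92 +$1.00 interest = $63.92; pay $29.60 → $34.32
Week 8: $34.32 +$1.00 interest = $35.32; pay $29.60 → $5.72
Week 9: $5.72 +$1.00 interest = $6.72; pay $6.72 → $0.00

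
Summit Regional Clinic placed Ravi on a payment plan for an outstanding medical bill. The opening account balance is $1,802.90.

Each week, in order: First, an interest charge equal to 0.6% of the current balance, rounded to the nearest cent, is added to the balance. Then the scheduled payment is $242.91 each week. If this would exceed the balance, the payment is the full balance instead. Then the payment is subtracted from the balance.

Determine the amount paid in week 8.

$149.60

Week 1: $1,802.90 +$10.82 interest = $1,813.72; pay $242.91 → $1,570.81
Week 2: $1,570.81 +$9.42 interest = $1,580.23; pay $242.91 → $1,337.32
Week 3: $1,337.32 +$8.02 interest = $1,345.34; pay $242.91 → $1,102.43
Week 4: $1,102.43 +$6.61 interest = $1,109.04; pay $242.91 → $866.13
Week 5: $866.13 +$5.20 interest = $871.33; pay $242.91 → $628.42
Week 6: $628.42 +$3.77 interest = $632.19; pay $242.91 → $389.28
Week 7: $389.28 +$2.34 interest = $391.62; pay $242.91 → $148.71
Week 8: $148.71 +$0.89 interest = $149.60; pay $149.60 → $0.00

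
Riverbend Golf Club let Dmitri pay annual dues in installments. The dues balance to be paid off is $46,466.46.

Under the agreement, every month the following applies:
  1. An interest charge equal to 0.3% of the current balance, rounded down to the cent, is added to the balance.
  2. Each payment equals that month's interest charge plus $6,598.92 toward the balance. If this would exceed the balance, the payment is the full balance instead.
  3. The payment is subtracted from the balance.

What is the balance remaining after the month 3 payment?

Month 1: $46,466.46 +$139.39 interest = $46,605.85; pay $6,738.31 → $39,867.54
Month 2: $39,867.54 +$119.60 interest = $39,987.14; pay $6,718.52 → $33,268.62
Month 3: $33,268.62 +$99.80 interest = $33,368.42; pay $6,698.72 → $26,669.70

$26,669.70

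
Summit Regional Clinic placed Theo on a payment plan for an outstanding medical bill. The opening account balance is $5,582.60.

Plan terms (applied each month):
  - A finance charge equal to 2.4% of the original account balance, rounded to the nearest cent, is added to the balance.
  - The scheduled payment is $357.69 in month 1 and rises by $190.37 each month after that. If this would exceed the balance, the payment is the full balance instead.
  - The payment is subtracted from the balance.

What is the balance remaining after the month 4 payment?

# | Opening | Interest | Payment | End bal
1 | $5,582.60 | $133.98 | $357.69 | $5,358.89
2 | $5,358.89 | $133.98 | $548.06 | $4,944.81
3 | $4,944.81 | $133.98 | $738.43 | $4,340.36
4 | $4,340.36 | $133.98 | $928.80 | $3,545.54

$3,545.54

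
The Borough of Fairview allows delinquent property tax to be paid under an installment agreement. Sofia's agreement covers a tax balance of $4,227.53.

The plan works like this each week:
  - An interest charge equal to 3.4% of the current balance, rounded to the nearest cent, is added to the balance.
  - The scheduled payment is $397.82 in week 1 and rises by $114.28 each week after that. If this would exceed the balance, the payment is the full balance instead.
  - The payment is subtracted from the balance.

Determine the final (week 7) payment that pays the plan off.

Week 1: opening $4,227.53; interest $143.74 → $4,371.27; payment $397.82; balance $3,973.45
Week 2: opening $3,973.45; interest $135.10 → $4,108.55; payment $512.10; balance $3,596.45
Week 3: opening $3,596.45; interest $122.28 → $3,718.73; payment $626.38; balance $3,092.35
Week 4: opening $3,092.35; interest $105.14 → $3,197.49; payment $740.66; balance $2,456.83
Week 5: opening $2,456.83; interest $83.53 → $2,540.36; payment $854.94; balance $1,685.42
Week 6: opening $1,685.42; interest $57.30 → $1,742.72; payment $969.22; balance $773.50
Week 7: opening $773.50; interest $26.30 → $799.80; payment $799.80; balance $0.00

$799.80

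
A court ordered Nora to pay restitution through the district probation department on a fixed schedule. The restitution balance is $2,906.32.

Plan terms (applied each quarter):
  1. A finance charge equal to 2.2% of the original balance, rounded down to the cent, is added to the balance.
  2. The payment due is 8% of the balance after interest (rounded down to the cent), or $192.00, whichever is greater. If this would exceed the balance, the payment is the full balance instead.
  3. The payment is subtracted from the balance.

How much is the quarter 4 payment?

$199.18

# | Opening | Interest | Payment | End bal
1 | $2,906.32 | $63.93 | $237.62 | $2,732.63
2 | $2,732.63 | $63.93 | $223.72 | $2,572.84
3 | $2,572.84 | $63.93 | $210.94 | $2,425.83
4 | $2,425.83 | $63.93 | $199.18 | $2,290.58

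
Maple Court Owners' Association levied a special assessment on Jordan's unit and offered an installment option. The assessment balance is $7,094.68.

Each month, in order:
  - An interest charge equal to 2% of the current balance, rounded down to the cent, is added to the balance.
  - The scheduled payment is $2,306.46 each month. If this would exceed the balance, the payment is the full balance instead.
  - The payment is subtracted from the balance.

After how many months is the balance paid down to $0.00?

Month 1: $7,094.68 +$141.89 interest = $7,236.57; pay $2,306.46 → $4,930.11
Month 2: $4,930.11 +$98.60 interest = $5,028.71; pay $2,306.46 → $2,722.25
Month 3: $2,722.25 +$54.44 interest = $2,776.69; pay $2,306.46 → $470.23
Month 4: $470.23 +$9.40 interest = $479.63; pay $479.63 → $0.00
Balance reaches $0.00 in month 4.

4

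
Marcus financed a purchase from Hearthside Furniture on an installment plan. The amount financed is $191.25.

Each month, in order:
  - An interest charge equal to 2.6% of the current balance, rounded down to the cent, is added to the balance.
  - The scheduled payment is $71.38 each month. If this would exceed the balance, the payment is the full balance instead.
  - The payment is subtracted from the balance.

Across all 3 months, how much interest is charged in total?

$9.68

Month 1: $191.25 +$4.97 interest = $196.22; pay $71.38 → $124.84
Month 2: $124.84 +$3.24 interest = $128.08; pay $71.38 → $56.70
Month 3: $56.70 +$1.47 interest = $58.17; pay $58.17 → $0.00
Total interest: $4.97 + $3.24 + $1.47 = $9.68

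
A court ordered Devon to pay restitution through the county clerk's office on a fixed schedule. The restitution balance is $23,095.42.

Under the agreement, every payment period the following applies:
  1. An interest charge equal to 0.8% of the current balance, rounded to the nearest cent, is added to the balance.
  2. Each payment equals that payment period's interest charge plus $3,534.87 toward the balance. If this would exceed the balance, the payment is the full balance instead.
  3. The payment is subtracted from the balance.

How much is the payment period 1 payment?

Payment period 1: opening $23,095.42; interest $184.76 → $23,280.18; payment $3,719.63; balance $19,560.55

$3,719.63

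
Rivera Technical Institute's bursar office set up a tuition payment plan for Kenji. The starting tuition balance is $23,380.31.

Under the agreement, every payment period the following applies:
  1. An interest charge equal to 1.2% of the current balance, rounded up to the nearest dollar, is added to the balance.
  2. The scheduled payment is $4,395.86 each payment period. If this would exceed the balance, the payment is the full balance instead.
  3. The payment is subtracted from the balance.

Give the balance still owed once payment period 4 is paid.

Payment period 1: opening $23,380.31; interest $281.00 → $23,661.31; payment $4,395.86; balance $19,265.45
Payment period 2: opening $19,265.45; interest $232.00 → $19,497.45; payment $4,395.86; balance $15,101.59
Payment period 3: opening $15,101.59; interest $182.00 → $15,283.59; payment $4,395.86; balance $10,887.73
Payment period 4: opening $10,887.73; interest $131.00 → $11,018.73; payment $4,395.86; balance $6,622.87

$6,622.87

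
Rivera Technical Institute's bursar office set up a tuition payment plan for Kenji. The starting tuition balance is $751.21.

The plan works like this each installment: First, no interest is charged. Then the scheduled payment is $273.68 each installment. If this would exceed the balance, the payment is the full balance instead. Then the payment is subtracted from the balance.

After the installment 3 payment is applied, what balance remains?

# | Opening | Payment | End bal
1 | $751.21 | $273.68 | $477.53
2 | $477.53 | $273.68 | $203.85
3 | $203.85 | $203.85 | $0.00

$0.00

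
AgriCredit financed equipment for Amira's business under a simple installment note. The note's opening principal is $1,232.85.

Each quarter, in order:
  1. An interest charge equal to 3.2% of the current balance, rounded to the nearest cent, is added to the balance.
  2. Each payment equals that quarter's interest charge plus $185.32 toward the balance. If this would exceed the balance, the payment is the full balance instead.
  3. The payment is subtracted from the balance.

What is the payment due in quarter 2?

Quarter 1: $1,232.85 +$39.45 interest = $1,272.30; pay $224.77 → $1,047.53
Quarter 2: $1,047.53 +$33.52 interest = $1,081.05; pay $218.84 → $862.21

$218.84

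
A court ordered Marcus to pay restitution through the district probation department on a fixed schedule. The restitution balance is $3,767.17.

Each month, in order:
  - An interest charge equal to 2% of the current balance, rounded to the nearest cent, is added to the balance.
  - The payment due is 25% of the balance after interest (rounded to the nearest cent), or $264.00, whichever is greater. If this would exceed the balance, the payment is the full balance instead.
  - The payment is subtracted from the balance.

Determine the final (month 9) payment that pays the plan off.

Month 1: opening $3,767.17; interest $75.34 → $3,842.51; payment $960.63; balance $2,881.88
Month 2: opening $2,881.88; interest $57.64 → $2,939.52; payment $734.88; balance $2,204.64
Month 3: opening $2,204.64; interest $44.09 → $2,248.73; payment $562.18; balance $1,686.55
Month 4: opening $1,686.55; interest $33.73 → $1,720.28; payment $430.07; balance $1,290.21
Month 5: opening $1,290.21; interest $25.80 → $1,316.01; payment $329.00; balance $987.01
Month 6: opening $987.01; interest $19.74 → $1,006.75; payment $264.00; balance $742.75
Month 7: opening $742.75; interest $14.86 → $757.61; payment $264.00; balance $493.61
Month 8: opening $493.61; interest $9.87 → $503.48; payment $264.00; balance $239.48
Month 9: opening $239.48; interest $4.79 → $244.27; payment $244.27; balance $0.00

$244.27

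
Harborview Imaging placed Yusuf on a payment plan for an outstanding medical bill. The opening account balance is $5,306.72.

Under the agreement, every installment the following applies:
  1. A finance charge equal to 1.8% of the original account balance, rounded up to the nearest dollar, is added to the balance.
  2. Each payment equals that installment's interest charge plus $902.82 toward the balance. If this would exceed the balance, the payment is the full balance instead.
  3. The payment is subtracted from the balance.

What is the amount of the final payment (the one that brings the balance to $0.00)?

$888.62

Installment 1: $5,306.72 +$96.00 interest = $5,402.72; pay $998.82 → $4,403.90
Installment 2: $4,403.90 +$96.00 interest = $4,499.90; pay $998.82 → $3,501.08
Installment 3: $3,501.08 +$96.00 interest = $3,597.08; pay $998.82 → $2,598.26
Installment 4: $2,598.26 +$96.00 interest = $2,694.26; pay $998.82 → $1,695.44
Installment 5: $1,695.44 +$96.00 interest = $1,791.44; pay $998.82 → $792.62
Installment 6: $792.62 +$96.00 interest = $888.62; pay $888.62 → $0.00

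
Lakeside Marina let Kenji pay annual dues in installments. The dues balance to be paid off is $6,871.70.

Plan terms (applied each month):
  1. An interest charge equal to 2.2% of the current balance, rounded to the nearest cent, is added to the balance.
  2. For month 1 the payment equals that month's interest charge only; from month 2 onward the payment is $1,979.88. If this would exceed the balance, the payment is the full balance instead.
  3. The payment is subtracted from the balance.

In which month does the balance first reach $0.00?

# | Opening | Interest | Payment | End bal
1 | $6,871.70 | $151.18 | $151.18 | $6,871.70
2 | $6,871.70 | $151.18 | $1,979.88 | $5,043.00
3 | $5,043.00 | $110.95 | $1,979.88 | $3,174.07
4 | $3,174.07 | $69.83 | $1,979.88 | $1,264.02
5 | $1,264.02 | $27.81 | $1,291.83 | $0.00
Balance reaches $0.00 in month 5.

5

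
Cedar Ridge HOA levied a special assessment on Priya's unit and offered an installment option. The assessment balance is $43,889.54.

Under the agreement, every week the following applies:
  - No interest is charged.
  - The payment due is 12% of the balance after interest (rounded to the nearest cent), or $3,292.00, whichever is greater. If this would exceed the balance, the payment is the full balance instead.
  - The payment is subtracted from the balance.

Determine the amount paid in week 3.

$4,078.57

Week 1: opening $43,889.54; payment $5,266.74; balance $38,622.80
Week 2: opening $38,622.80; payment $4,634.74; balance $33,988.06
Week 3: opening $33,988.06; payment $4,078.57; balance $29,909.49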